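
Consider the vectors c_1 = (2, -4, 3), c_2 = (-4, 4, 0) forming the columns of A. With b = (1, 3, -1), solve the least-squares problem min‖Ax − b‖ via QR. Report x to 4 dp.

c_1 = (2, -4, 3); ‖c_1‖ = 5.3852, so q_1 = (0.3714, -0.7428, 0.5571).
q_1·c_2 = 0.3714·(-4) + (-0.7428)·4 + 0.5571·0 = -4.4567.
u_2 = c_2 + 4.4567·q_1 = (-2.3448, 0.6897, 2.4828).
‖u_2‖ = 3.4840, so q_2 = (-0.6730, 0.1980, 0.7126).
Qᵀb = (-2.4140, -0.7918).
Back-substitute: x_2 = -0.7918/3.4840 = -0.2273.
x_1 = (-2.4140 + 4.4567·(-0.2273))/5.3852 = -0.6364.

x = (-0.6364, -0.2273)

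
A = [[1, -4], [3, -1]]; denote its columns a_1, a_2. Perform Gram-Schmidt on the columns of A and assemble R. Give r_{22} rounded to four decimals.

r_{22} = 3.4785

q_1 = a_1/‖a_1‖ = (1, 3)/3.1623 = (0.3162, 0.9487).
r_{12} = q_1·a_2 = -2.2136.
u_2 = a_2 + 2.2136·q_1 = (-3.3000, 1.1000).
r_{22} = ‖u_2‖ = 3.4785.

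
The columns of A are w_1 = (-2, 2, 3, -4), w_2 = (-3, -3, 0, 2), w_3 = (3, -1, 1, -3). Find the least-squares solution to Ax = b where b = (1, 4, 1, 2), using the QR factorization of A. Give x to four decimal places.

w_1 = (-2, 2, 3, -4); ‖w_1‖ = 5.7446, so e_1 = (-0.3482, 0.3482, 0.5222, -0.6963).
e_1·w_2 = (-0.3482)·(-3) + 0.3482·(-3) + 0.5222·0 + (-0.6963)·2 = -1.3926.
u_2 = w_2 + 1.3926·e_1 = (-3.4848, -2.5152, 0.7273, 1.0303).
‖u_2‖ = 4.4789, so e_2 = (-0.7781, -0.5616, 0.1624, 0.2300).
e_1·w_3 = (-0.3482)·3 + 0.3482·(-1) + 0.5222·1 + (-0.6963)·(-3) = 1.2185; e_2·w_3 = (-0.7781)·3 + (-0.5616)·(-1) + 0.1624·1 + 0.2300·(-3) = -2.3003.
u_3 = w_3 − 1.2185·e_1 + 2.3003·e_2 = (1.6344, -2.7160, 0.7372, -1.6224).
‖u_3‖ = 3.6364, so e_3 = (0.4495, -0.7469, 0.2027, -0.4461).
Qᵀb = (0.1741, -2.4018, -3.2277).
Back-substitute: x_3 = -3.2277/3.6364 = -0.8876.
x_2 = (-2.4018 + 2.3003·(-0.8876))/4.4789 = -0.9921.
x_1 = (0.1741 + 1.3926·(-0.9921) − 1.2185·(-0.8876))/5.7446 = -0.0219.

x = (-0.0219, -0.9921, -0.8876)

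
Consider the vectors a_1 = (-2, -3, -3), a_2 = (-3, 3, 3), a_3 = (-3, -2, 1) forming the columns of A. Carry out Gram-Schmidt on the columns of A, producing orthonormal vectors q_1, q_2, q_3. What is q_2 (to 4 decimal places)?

q_2 = (-0.9045, 0.3015, 0.3015)

q_1 = a_1/‖a_1‖ = (-2, -3, -3)/4.6904 = (-0.4264, -0.6396, -0.6396).
r_{12} = q_1·a_2 = -2.5584.
u_2 = a_2 + 2.5584·q_1 = (-4.0909, 1.3636, 1.3636).
‖u_2‖ = 4.5227, so q_2 = (-0.9045, 0.3015, 0.3015).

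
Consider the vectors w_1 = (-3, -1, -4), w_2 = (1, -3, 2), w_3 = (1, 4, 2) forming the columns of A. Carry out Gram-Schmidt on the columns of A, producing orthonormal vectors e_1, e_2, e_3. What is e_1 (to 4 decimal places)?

e_1 = (-0.5883, -0.1961, -0.7845)

w_1 = (-3, -1, -4); ‖w_1‖ = 5.0990, so e_1 = (-0.5883, -0.1961, -0.7845).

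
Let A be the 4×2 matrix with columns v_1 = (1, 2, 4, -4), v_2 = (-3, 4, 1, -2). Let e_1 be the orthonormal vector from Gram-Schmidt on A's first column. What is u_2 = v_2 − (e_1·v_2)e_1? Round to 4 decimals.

v_1 = (1, 2, 4, -4); ‖v_1‖ = 6.0828, so e_1 = (0.1644, 0.3288, 0.6576, -0.6576).
e_1·v_2 = 0.1644·(-3) + 0.3288·4 + 0.6576·1 + (-0.6576)·(-2) = 2.7948.
u_2 = v_2 − 2.7948·e_1 = (-3.4595, 3.0811, -0.8378, -0.1622).

u_2 = (-3.4595, 3.0811, -0.8378, -0.1622)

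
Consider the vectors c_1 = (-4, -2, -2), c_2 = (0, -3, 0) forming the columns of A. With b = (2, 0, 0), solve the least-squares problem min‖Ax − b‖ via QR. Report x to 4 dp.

c_1 = (-4, -2, -2); ‖c_1‖ = 4.8990, so q_1 = (-0.8165, -0.4082, -0.4082).
q_1·c_2 = (-0.8165)·0 + (-0.4082)·(-3) + (-0.4082)·0 = 1.2247.
u_2 = c_2 − 1.2247·q_1 = (1.0000, -2.5000, 0.5000).
‖u_2‖ = 2.7386, so q_2 = (0.3651, -0.9129, 0.1826).
Qᵀb = (-1.6330, 0.7303).
Back-substitute: x_2 = 0.7303/2.7386 = 0.2667.
x_1 = (-1.6330 − 1.2247·0.2667)/4.8990 = -0.4000.

x = (-0.4000, 0.2667)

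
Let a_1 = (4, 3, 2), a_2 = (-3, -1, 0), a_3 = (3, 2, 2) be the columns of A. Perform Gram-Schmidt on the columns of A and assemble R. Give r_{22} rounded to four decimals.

a_1 = (4, 3, 2); ‖a_1‖ = 5.3852, so e_1 = (0.7428, 0.5571, 0.3714).
e_1·a_2 = 0.7428·(-3) + 0.5571·(-1) + 0.3714·0 = -2.7854.
u_2 = a_2 + 2.7854·e_1 = (-0.9310, 0.5517, 1.0345).
r_{22} = ‖u_2‖ = 1.4971.

r_{22} = 1.4971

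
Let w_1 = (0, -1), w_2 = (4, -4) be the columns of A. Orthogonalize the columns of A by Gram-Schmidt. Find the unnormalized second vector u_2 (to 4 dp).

u_2 = (4.0000, 0.0000)

q_1 = w_1/‖w_1‖ = (0, -1)/1.0000 = (0.0000, -1.0000).
r_{12} = q_1·w_2 = 4.0000.
u_2 = w_2 − 4.0000·q_1 = (4.0000, 0.0000).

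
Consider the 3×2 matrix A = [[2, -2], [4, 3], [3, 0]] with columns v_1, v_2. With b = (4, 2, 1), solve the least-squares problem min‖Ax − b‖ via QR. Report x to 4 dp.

v_1 = (2, 4, 3); ‖v_1‖ = 5.3852, so e_1 = (0.3714, 0.7428, 0.5571).
e_1·v_2 = 0.3714·(-2) + 0.7428·3 + 0.5571·0 = 1.4856.
u_2 = v_2 − 1.4856·e_1 = (-2.5517, 1.8966, -0.8276).
‖u_2‖ = 3.2853, so e_2 = (-0.7767, 0.5773, -0.2519).
Qᵀb = (3.5282, -2.2042).
Back-substitute: x_2 = -2.2042/3.2853 = -0.6709.
x_1 = (3.5282 − 1.4856·(-0.6709))/5.3852 = 0.8403.

x = (0.8403, -0.6709)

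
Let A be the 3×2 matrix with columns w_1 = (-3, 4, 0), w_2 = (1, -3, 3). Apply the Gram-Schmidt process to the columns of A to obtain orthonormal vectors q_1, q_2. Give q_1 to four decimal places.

q_1 = (-0.6000, 0.8000, 0.0000)

q_1 = w_1/‖w_1‖ = (-3, 4, 0)/5.0000 = (-0.6000, 0.8000, 0.0000).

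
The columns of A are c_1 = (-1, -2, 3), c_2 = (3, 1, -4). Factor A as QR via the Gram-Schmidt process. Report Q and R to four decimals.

c_1 = (-1, -2, 3); ‖c_1‖ = 3.7417, so q_1 = (-0.2673, -0.5345, 0.8018).
q_1·c_2 = (-0.2673)·3 + (-0.5345)·1 + 0.8018·(-4) = -4.5434.
u_2 = c_2 + 4.5434·q_1 = (1.7857, -1.4286, -0.3571).
‖u_2‖ = 2.3146, so q_2 = (0.7715, -0.6172, -0.1543).

Q = [[-0.2673, 0.7715], [-0.5345, -0.6172], [0.8018, -0.1543]], R = [[3.7417, -4.5434], [0.0000, 2.3146]]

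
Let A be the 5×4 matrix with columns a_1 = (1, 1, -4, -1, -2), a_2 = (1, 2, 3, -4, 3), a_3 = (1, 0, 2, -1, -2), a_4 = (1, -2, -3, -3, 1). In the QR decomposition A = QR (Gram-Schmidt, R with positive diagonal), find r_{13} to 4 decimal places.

r_{13} = -0.4170

a_1 = (1, 1, -4, -1, -2); ‖a_1‖ = 4.7958, so q_1 = (0.2085, 0.2085, -0.8341, -0.2085, -0.4170).
r_{13} = q_1·a_3 = -0.4170.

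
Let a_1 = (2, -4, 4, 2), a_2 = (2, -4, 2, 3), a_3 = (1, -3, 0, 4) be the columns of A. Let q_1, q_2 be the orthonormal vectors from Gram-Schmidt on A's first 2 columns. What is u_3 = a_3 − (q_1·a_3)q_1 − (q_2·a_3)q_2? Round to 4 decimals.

u_3 = (-0.6341, 0.2683, 0.2927, 0.5854)

q_1 = a_1/‖a_1‖ = (2, -4, 4, 2)/6.3246 = (0.3162, -0.6325, 0.6325, 0.3162).
r_{12} = q_1·a_2 = 5.3759.
u_2 = a_2 − 5.3759·q_1 = (0.3000, -0.6000, -1.4000, 1.3000).
‖u_2‖ = 2.0248, so q_2 = (0.1482, -0.2963, -0.6914, 0.6420).
r_{13} = q_1·a_3 = 3.4785; r_{23} = q_2·a_3 = 3.6052.
u_3 = a_3 − 3.4785·q_1 − 3.6052·q_2 = (-0.6341, 0.2683, 0.2927, 0.5854).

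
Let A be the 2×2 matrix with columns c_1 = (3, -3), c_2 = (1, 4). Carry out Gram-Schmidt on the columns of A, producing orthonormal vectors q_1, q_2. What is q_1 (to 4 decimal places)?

q_1 = (0.7071, -0.7071)

c_1 = (3, -3); ‖c_1‖ = 4.2426, so q_1 = (0.7071, -0.7071).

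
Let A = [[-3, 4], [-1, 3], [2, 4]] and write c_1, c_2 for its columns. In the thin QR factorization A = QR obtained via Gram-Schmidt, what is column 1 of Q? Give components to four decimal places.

e_1 = (-0.8018, -0.2673, 0.5345)

c_1 = (-3, -1, 2); ‖c_1‖ = 3.7417, so e_1 = (-0.8018, -0.2673, 0.5345).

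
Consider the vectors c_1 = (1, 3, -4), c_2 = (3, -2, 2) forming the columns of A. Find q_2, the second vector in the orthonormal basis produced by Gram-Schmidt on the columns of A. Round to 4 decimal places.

q_2 = (0.9742, -0.2080, 0.0876)

c_1 = (1, 3, -4); ‖c_1‖ = 5.0990, so q_1 = (0.1961, 0.5883, -0.7845).
q_1·c_2 = 0.1961·3 + 0.5883·(-2) + (-0.7845)·2 = -2.1573.
u_2 = c_2 + 2.1573·q_1 = (3.4231, -0.7308, 0.3077).
‖u_2‖ = 3.5137, so q_2 = (0.9742, -0.2080, 0.0876).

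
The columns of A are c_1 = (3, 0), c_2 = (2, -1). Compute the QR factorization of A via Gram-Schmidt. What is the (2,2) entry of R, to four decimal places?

r_{22} = 1.0000

e_1 = c_1/‖c_1‖ = (3, 0)/3.0000 = (1.0000, 0.0000).
r_{12} = e_1·c_2 = 2.0000.
u_2 = c_2 − 2.0000·e_1 = (0.0000, -1.0000).
r_{22} = ‖u_2‖ = 1.0000.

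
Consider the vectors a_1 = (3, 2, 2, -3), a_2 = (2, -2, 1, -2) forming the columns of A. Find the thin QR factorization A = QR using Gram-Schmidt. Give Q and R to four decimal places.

Q = [[0.5883, 0.2797], [0.3922, -0.9153], [0.3922, 0.0763], [-0.5883, -0.2797]], R = [[5.0990, 1.9612], [0.0000, 3.0255]]

q_1 = a_1/‖a_1‖ = (3, 2, 2, -3)/5.0990 = (0.5883, 0.3922, 0.3922, -0.5883).
r_{12} = q_1·a_2 = 1.9612.
u_2 = a_2 − 1.9612·q_1 = (0.8462, -2.7692, 0.2308, -0.8462).
‖u_2‖ = 3.0255, so q_2 = (0.2797, -0.9153, 0.0763, -0.2797).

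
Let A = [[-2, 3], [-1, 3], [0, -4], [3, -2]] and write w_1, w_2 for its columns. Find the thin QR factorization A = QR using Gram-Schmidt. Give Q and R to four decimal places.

w_1 = (-2, -1, 0, 3); ‖w_1‖ = 3.7417, so e_1 = (-0.5345, -0.2673, 0.0000, 0.8018).
e_1·w_2 = (-0.5345)·3 + (-0.2673)·3 + 0.0000·(-4) + 0.8018·(-2) = -4.0089.
u_2 = w_2 + 4.0089·e_1 = (0.8571, 1.9286, -4.0000, 1.2143).
‖u_2‖ = 4.6828, so e_2 = (0.1830, 0.4118, -0.8542, 0.2593).

Q = [[-0.5345, 0.1830], [-0.2673, 0.4118], [0.0000, -0.8542], [0.8018, 0.2593]], R = [[3.7417, -4.0089], [0.0000, 4.6828]]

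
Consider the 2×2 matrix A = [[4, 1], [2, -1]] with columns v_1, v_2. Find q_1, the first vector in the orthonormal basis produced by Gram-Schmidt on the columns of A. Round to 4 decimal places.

q_1 = (0.8944, 0.4472)

q_1 = v_1/‖v_1‖ = (4, 2)/4.4721 = (0.8944, 0.4472).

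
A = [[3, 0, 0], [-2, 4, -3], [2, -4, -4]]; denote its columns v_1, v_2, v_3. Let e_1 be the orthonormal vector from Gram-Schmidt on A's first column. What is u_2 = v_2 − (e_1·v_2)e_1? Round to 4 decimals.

u_2 = (2.8235, 2.1176, -2.1176)

v_1 = (3, -2, 2); ‖v_1‖ = 4.1231, so e_1 = (0.7276, -0.4851, 0.4851).
e_1·v_2 = 0.7276·0 + (-0.4851)·4 + 0.4851·(-4) = -3.8806.
u_2 = v_2 + 3.8806·e_1 = (2.8235, 2.1176, -2.1176).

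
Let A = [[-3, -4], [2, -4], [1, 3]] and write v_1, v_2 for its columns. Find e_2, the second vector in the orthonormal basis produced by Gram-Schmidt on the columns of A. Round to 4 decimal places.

e_2 = (-0.4082, -0.8165, 0.4082)

v_1 = (-3, 2, 1); ‖v_1‖ = 3.7417, so e_1 = (-0.8018, 0.5345, 0.2673).
e_1·v_2 = (-0.8018)·(-4) + 0.5345·(-4) + 0.2673·3 = 1.8708.
u_2 = v_2 − 1.8708·e_1 = (-2.5000, -5.0000, 2.5000).
‖u_2‖ = 6.1237, so e_2 = (-0.4082, -0.8165, 0.4082).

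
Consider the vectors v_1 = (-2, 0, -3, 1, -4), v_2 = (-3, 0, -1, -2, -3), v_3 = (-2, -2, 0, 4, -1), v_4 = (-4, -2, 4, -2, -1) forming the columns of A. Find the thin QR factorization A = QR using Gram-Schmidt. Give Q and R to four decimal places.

q_1 = v_1/‖v_1‖ = (-2, 0, -3, 1, -4)/5.4772 = (-0.3651, 0.0000, -0.5477, 0.1826, -0.7303).
r_{12} = q_1·v_2 = 3.4689.
u_2 = v_2 − 3.4689·q_1 = (-1.7333, 0.0000, 0.9000, -2.6333, -0.4667).
‖u_2‖ = 3.3116, so q_2 = (-0.5234, 0.0000, 0.2718, -0.7952, -0.1409).
r_{13} = q_1·v_3 = 2.1909; r_{23} = q_2·v_3 = -1.9930.
u_3 = v_3 − 2.1909·q_1 + 1.9930·q_2 = (-2.2432, -2.0000, 1.7416, 2.0152, 0.3191).
‖u_3‖ = 4.0284, so q_3 = (-0.5568, -0.4965, 0.4323, 0.5002, 0.0792).
r_{14} = q_1·v_4 = -0.3651; r_{24} = q_2·v_4 = 4.9120; r_{34} = q_3·v_4 = 3.8699.
u_4 = v_4 + 0.3651·q_1 − 4.9120·q_2 − 3.8699·q_3 = (0.5926, -0.0787, 0.7919, 0.0367, -0.8811).
‖u_4‖ = 1.3275, so q_4 = (0.4464, -0.0593, 0.5966, 0.0277, -0.6637).

Q = [[-0.3651, -0.5234, -0.5568, 0.4464], [0.0000, 0.0000, -0.4965, -0.0593], [-0.5477, 0.2718, 0.4323, 0.5966], [0.1826, -0.7952, 0.5002, 0.0277], [-0.7303, -0.1409, 0.0792, -0.6637]], R = [[5.4772, 3.4689, 2.1909, -0.3651], [0.0000, 3.3116, -1.9930, 4.9120], [0.0000, 0.0000, 4.0284, 3.8699], [0.0000, 0.0000, 0.0000, 1.3275]]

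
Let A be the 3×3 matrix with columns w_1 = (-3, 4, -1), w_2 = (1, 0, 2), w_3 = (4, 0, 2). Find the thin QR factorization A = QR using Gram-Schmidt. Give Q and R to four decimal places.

w_1 = (-3, 4, -1); ‖w_1‖ = 5.0990, so q_1 = (-0.5883, 0.7845, -0.1961).
q_1·w_2 = (-0.5883)·1 + 0.7845·0 + (-0.1961)·2 = -0.9806.
u_2 = w_2 + 0.9806·q_1 = (0.4231, 0.7692, 1.8077).
‖u_2‖ = 2.0096, so q_2 = (0.2105, 0.3828, 0.8995).
q_1·w_3 = (-0.5883)·4 + 0.7845·0 + (-0.1961)·2 = -2.7456; q_2·w_3 = 0.2105·4 + 0.3828·0 + 0.8995·2 = 2.6412.
u_3 = w_3 + 2.7456·q_1 − 2.6412·q_2 = (1.8286, 1.1429, -0.9143).
‖u_3‖ = 2.3422, so q_3 = (0.7807, 0.4880, -0.3904).

Q = [[-0.5883, 0.2105, 0.7807], [0.7845, 0.3828, 0.4880], [-0.1961, 0.8995, -0.3904]], R = [[5.0990, -0.9806, -2.7456], [0.0000, 2.0096, 2.6412], [0.0000, 0.0000, 2.3422]]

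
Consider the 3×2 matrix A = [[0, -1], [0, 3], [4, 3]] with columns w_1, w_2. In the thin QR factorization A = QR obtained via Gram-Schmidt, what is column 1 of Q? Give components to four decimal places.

q_1 = (0.0000, 0.0000, 1.0000)

w_1 = (0, 0, 4); ‖w_1‖ = 4.0000, so q_1 = (0.0000, 0.0000, 1.0000).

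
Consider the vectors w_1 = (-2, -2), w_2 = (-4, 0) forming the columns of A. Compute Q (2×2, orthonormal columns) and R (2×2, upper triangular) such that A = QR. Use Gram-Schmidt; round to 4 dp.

Q = [[-0.7071, -0.7071], [-0.7071, 0.7071]], R = [[2.8284, 2.8284], [0.0000, 2.8284]]

w_1 = (-2, -2); ‖w_1‖ = 2.8284, so e_1 = (-0.7071, -0.7071).
e_1·w_2 = (-0.7071)·(-4) + (-0.7071)·0 = 2.8284.
u_2 = w_2 − 2.8284·e_1 = (-2.0000, 2.0000).
‖u_2‖ = 2.8284, so e_2 = (-0.7071, 0.7071).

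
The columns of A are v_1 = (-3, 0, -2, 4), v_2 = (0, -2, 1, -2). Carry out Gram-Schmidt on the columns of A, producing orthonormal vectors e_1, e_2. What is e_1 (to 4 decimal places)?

e_1 = (-0.5571, 0.0000, -0.3714, 0.7428)

v_1 = (-3, 0, -2, 4); ‖v_1‖ = 5.3852, so e_1 = (-0.5571, 0.0000, -0.3714, 0.7428).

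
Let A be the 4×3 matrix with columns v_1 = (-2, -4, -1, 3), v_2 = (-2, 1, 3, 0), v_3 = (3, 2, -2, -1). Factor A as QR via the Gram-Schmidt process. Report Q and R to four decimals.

e_1 = v_1/‖v_1‖ = (-2, -4, -1, 3)/5.4772 = (-0.3651, -0.7303, -0.1826, 0.5477).
r_{12} = e_1·v_2 = -0.5477.
u_2 = v_2 + 0.5477·e_1 = (-2.2000, 0.6000, 2.9000, 0.3000).
‖u_2‖ = 3.7014, so e_2 = (-0.5944, 0.1621, 0.7835, 0.0811).
r_{13} = e_1·v_3 = -2.7386; r_{23} = e_2·v_3 = -3.1070.
u_3 = v_3 + 2.7386·e_1 + 3.1070·e_2 = (0.1533, 0.5036, -0.0657, 0.7518).
‖u_3‖ = 0.9202, so e_3 = (0.1666, 0.5473, -0.0714, 0.8170).

Q = [[-0.3651, -0.5944, 0.1666], [-0.7303, 0.1621, 0.5473], [-0.1826, 0.7835, -0.0714], [0.5477, 0.0811, 0.8170]], R = [[5.4772, -0.5477, -2.7386], [0.0000, 3.7014, -3.1070], [0.0000, 0.0000, 0.9202]]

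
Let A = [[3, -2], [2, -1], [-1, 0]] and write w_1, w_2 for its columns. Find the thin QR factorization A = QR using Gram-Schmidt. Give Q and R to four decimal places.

Q = [[0.8018, -0.4364], [0.5345, 0.2182], [-0.2673, -0.8729]], R = [[3.7417, -2.1381], [0.0000, 0.6547]]

q_1 = w_1/‖w_1‖ = (3, 2, -1)/3.7417 = (0.8018, 0.5345, -0.2673).
r_{12} = q_1·w_2 = -2.1381.
u_2 = w_2 + 2.1381·q_1 = (-0.2857, 0.1429, -0.5714).
‖u_2‖ = 0.6547, so q_2 = (-0.4364, 0.2182, -0.8729).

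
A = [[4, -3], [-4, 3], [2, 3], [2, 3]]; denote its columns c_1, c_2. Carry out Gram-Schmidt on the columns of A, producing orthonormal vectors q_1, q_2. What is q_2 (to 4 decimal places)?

c_1 = (4, -4, 2, 2); ‖c_1‖ = 6.3246, so q_1 = (0.6325, -0.6325, 0.3162, 0.3162).
q_1·c_2 = 0.6325·(-3) + (-0.6325)·3 + 0.3162·3 + 0.3162·3 = -1.8974.
u_2 = c_2 + 1.8974·q_1 = (-1.8000, 1.8000, 3.6000, 3.6000).
‖u_2‖ = 5.6921, so q_2 = (-0.3162, 0.3162, 0.6325, 0.6325).

q_2 = (-0.3162, 0.3162, 0.6325, 0.6325)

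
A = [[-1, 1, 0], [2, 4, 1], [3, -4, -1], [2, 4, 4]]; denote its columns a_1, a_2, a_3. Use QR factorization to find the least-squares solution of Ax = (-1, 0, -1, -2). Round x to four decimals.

q_1 = a_1/‖a_1‖ = (-1, 2, 3, 2)/4.2426 = (-0.2357, 0.4714, 0.7071, 0.4714).
r_{12} = q_1·a_2 = 0.7071.
u_2 = a_2 − 0.7071·q_1 = (1.1667, 3.6667, -4.5000, 3.6667).
‖u_2‖ = 6.9642, so q_2 = (0.1675, 0.5265, -0.6462, 0.5265).
r_{13} = q_1·a_3 = 1.6499; r_{23} = q_2·a_3 = 3.2787.
u_3 = a_3 − 1.6499·q_1 − 3.2787·q_2 = (-0.1604, -1.5040, -0.0481, 1.4960).
‖u_3‖ = 2.1279, so q_3 = (-0.0754, -0.7068, -0.0226, 0.7030).
Qᵀb = (-1.4142, -0.5744, -1.3081).
Back-substitute: x_3 = -1.3081/2.1279 = -0.6147.
x_2 = (-0.5744 − 3.2787·(-0.6147))/6.9642 = 0.2069.
x_1 = (-1.4142 − 0.7071·0.2069 − 1.6499·(-0.6147))/4.2426 = -0.1288.

x = (-0.1288, 0.2069, -0.6147)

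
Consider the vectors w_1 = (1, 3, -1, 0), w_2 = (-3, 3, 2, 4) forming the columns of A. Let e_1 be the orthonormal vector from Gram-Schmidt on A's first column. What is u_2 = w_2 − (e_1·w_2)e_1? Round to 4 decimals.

u_2 = (-3.3636, 1.9091, 2.3636, 4.0000)

w_1 = (1, 3, -1, 0); ‖w_1‖ = 3.3166, so e_1 = (0.3015, 0.9045, -0.3015, 0.0000).
e_1·w_2 = 0.3015·(-3) + 0.9045·3 + (-0.3015)·2 + 0.0000·4 = 1.2060.
u_2 = w_2 − 1.2060·e_1 = (-3.3636, 1.9091, 2.3636, 4.0000).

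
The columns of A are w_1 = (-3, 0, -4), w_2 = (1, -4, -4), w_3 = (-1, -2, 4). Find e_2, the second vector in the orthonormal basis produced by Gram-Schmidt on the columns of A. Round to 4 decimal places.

e_1 = w_1/‖w_1‖ = (-3, 0, -4)/5.0000 = (-0.6000, 0.0000, -0.8000).
r_{12} = e_1·w_2 = 2.6000.
u_2 = w_2 − 2.6000·e_1 = (2.5600, -4.0000, -1.9200).
‖u_2‖ = 5.1225, so e_2 = (0.4998, -0.7809, -0.3748).

e_2 = (0.4998, -0.7809, -0.3748)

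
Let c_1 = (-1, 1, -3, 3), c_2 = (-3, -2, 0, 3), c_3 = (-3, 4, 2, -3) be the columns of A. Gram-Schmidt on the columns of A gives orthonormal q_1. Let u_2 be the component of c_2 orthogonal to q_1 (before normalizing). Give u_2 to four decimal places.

c_1 = (-1, 1, -3, 3); ‖c_1‖ = 4.4721, so q_1 = (-0.2236, 0.2236, -0.6708, 0.6708).
q_1·c_2 = (-0.2236)·(-3) + 0.2236·(-2) + (-0.6708)·0 + 0.6708·3 = 2.2361.
u_2 = c_2 − 2.2361·q_1 = (-2.5000, -2.5000, 1.5000, 1.5000).

u_2 = (-2.5000, -2.5000, 1.5000, 1.5000)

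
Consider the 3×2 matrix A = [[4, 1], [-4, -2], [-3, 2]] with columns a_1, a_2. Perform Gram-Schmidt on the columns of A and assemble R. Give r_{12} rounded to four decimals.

a_1 = (4, -4, -3); ‖a_1‖ = 6.4031, so q_1 = (0.6247, -0.6247, -0.4685).
r_{12} = q_1·a_2 = 0.9370.

r_{12} = 0.9370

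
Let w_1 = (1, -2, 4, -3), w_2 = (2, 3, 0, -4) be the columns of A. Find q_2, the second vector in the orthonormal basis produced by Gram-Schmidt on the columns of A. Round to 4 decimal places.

w_1 = (1, -2, 4, -3); ‖w_1‖ = 5.4772, so q_1 = (0.1826, -0.3651, 0.7303, -0.5477).
q_1·w_2 = 0.1826·2 + (-0.3651)·3 + 0.7303·0 + (-0.5477)·(-4) = 1.4606.
u_2 = w_2 − 1.4606·q_1 = (1.7333, 3.5333, -1.0667, -3.2000).
‖u_2‖ = 5.1833, so q_2 = (0.3344, 0.6817, -0.2058, -0.6174).

q_2 = (0.3344, 0.6817, -0.2058, -0.6174)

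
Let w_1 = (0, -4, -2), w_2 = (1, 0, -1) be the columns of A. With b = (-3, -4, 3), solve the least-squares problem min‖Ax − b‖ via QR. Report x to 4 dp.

e_1 = w_1/‖w_1‖ = (0, -4, -2)/4.4721 = (0.0000, -0.8944, -0.4472).
r_{12} = e_1·w_2 = 0.4472.
u_2 = w_2 − 0.4472·e_1 = (1.0000, 0.4000, -0.8000).
‖u_2‖ = 1.3416, so e_2 = (0.7454, 0.2981, -0.5963).
Qᵀb = (2.2361, -5.2175).
Back-substitute: x_2 = -5.2175/1.3416 = -3.8889.
x_1 = (2.2361 − 0.4472·(-3.8889))/4.4721 = 0.8889.

x = (0.8889, -3.8889)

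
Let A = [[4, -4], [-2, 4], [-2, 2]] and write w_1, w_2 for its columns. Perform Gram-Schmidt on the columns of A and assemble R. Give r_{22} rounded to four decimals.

w_1 = (4, -2, -2); ‖w_1‖ = 4.8990, so e_1 = (0.8165, -0.4082, -0.4082).
e_1·w_2 = 0.8165·(-4) + (-0.4082)·4 + (-0.4082)·2 = -5.7155.
u_2 = w_2 + 5.7155·e_1 = (0.6667, 1.6667, -0.3333).
r_{22} = ‖u_2‖ = 1.8257.

r_{22} = 1.8257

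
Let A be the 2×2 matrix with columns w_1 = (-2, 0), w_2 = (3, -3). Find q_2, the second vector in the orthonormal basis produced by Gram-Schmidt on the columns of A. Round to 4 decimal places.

q_2 = (0.0000, -1.0000)

q_1 = w_1/‖w_1‖ = (-2, 0)/2.0000 = (-1.0000, 0.0000).
r_{12} = q_1·w_2 = -3.0000.
u_2 = w_2 + 3.0000·q_1 = (0.0000, -3.0000).
‖u_2‖ = 3.0000, so q_2 = (0.0000, -1.0000).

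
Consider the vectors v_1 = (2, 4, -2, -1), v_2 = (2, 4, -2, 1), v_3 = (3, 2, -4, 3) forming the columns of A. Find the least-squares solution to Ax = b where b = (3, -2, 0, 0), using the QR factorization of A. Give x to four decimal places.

v_1 = (2, 4, -2, -1); ‖v_1‖ = 5.0000, so e_1 = (0.4000, 0.8000, -0.4000, -0.2000).
e_1·v_2 = 0.4000·2 + 0.8000·4 + (-0.4000)·(-2) + (-0.2000)·1 = 4.6000.
u_2 = v_2 − 4.6000·e_1 = (0.1600, 0.3200, -0.1600, 1.9200).
‖u_2‖ = 1.9596, so e_2 = (0.0816, 0.1633, -0.0816, 0.9798).
e_1·v_3 = 0.4000·3 + 0.8000·2 + (-0.4000)·(-4) + (-0.2000)·3 = 3.8000; e_2·v_3 = 0.0816·3 + 0.1633·2 + (-0.0816)·(-4) + 0.9798·3 = 3.8375.
u_3 = v_3 − 3.8000·e_1 − 3.8375·e_2 = (1.1667, -1.6667, -2.1667, 0.0000).
‖u_3‖ = 2.9721, so e_3 = (0.3925, -0.5608, -0.7290, 0.0000).
Qᵀb = (-0.4000, -0.0816, 2.2992).
Back-substitute: x_3 = 2.2992/2.9721 = 0.7736.
x_2 = (-0.0816 − 3.8375·0.7736)/1.9596 = -1.5566.
x_1 = (-0.4000 − 4.6000·(-1.5566) − 3.8000·0.7736)/5.0000 = 0.7642.

x = (0.7642, -1.5566, 0.7736)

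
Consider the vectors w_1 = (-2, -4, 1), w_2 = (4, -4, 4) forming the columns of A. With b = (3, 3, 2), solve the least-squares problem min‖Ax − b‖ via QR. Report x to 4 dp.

w_1 = (-2, -4, 1); ‖w_1‖ = 4.5826, so q_1 = (-0.4364, -0.8729, 0.2182).
q_1·w_2 = (-0.4364)·4 + (-0.8729)·(-4) + 0.2182·4 = 2.6186.
u_2 = w_2 − 2.6186·q_1 = (5.1429, -1.7143, 3.4286).
‖u_2‖ = 6.4143, so q_2 = (0.8018, -0.2673, 0.5345).
Qᵀb = (-3.4915, 2.6726).
Back-substitute: x_2 = 2.6726/6.4143 = 0.4167.
x_1 = (-3.4915 − 2.6186·0.4167)/4.5826 = -1.0000.

x = (-1.0000, 0.4167)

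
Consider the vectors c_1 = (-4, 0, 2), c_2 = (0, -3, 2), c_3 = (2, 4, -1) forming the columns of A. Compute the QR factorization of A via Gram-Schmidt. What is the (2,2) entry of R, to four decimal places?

e_1 = c_1/‖c_1‖ = (-4, 0, 2)/4.4721 = (-0.8944, 0.0000, 0.4472).
r_{12} = e_1·c_2 = 0.8944.
u_2 = c_2 − 0.8944·e_1 = (0.8000, -3.0000, 1.6000).
r_{22} = ‖u_2‖ = 3.4928.

r_{22} = 3.4928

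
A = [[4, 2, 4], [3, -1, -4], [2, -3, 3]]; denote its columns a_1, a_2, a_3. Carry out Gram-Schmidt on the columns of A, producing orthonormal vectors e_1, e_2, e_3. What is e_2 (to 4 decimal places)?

a_1 = (4, 3, 2); ‖a_1‖ = 5.3852, so e_1 = (0.7428, 0.5571, 0.3714).
e_1·a_2 = 0.7428·2 + 0.5571·(-1) + 0.3714·(-3) = -0.1857.
u_2 = a_2 + 0.1857·e_1 = (2.1379, -0.8966, -2.9310).
‖u_2‖ = 3.7370, so e_2 = (0.5721, -0.2399, -0.7843).

e_2 = (0.5721, -0.2399, -0.7843)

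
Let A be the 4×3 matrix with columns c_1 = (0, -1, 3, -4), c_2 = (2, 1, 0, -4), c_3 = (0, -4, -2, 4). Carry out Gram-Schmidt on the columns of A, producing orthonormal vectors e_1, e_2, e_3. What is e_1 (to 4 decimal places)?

e_1 = (0.0000, -0.1961, 0.5883, -0.7845)

c_1 = (0, -1, 3, -4); ‖c_1‖ = 5.0990, so e_1 = (0.0000, -0.1961, 0.5883, -0.7845).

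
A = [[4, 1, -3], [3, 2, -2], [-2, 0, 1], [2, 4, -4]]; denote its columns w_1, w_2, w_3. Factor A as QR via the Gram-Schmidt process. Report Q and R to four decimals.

Q = [[0.6963, -0.3534, -0.4450], [0.5222, 0.1087, 0.8387], [-0.3482, 0.3262, 0.0599], [0.3482, 0.8700, -0.3081]], R = [[5.7446, 3.1334, -4.8742], [0.0000, 3.3439, -2.3108], [0.0000, 0.0000, 0.9500]]

w_1 = (4, 3, -2, 2); ‖w_1‖ = 5.7446, so q_1 = (0.6963, 0.5222, -0.3482, 0.3482).
q_1·w_2 = 0.6963·1 + 0.5222·2 + (-0.3482)·0 + 0.3482·4 = 3.1334.
u_2 = w_2 − 3.1334·q_1 = (-1.1818, 0.3636, 1.0909, 2.9091).
‖u_2‖ = 3.3439, so q_2 = (-0.3534, 0.1087, 0.3262, 0.8700).
q_1·w_3 = 0.6963·(-3) + 0.5222·(-2) + (-0.3482)·1 + 0.3482·(-4) = -4.8742; q_2·w_3 = (-0.3534)·(-3) + 0.1087·(-2) + 0.3262·1 + 0.8700·(-4) = -2.3108.
u_3 = w_3 + 4.8742·q_1 + 2.3108·q_2 = (-0.4228, 0.7967, 0.0569, -0.2927).
‖u_3‖ = 0.9500, so q_3 = (-0.4450, 0.8387, 0.0599, -0.3081).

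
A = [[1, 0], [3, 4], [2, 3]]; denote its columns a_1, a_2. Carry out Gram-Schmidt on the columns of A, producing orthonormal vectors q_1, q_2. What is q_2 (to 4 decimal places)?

a_1 = (1, 3, 2); ‖a_1‖ = 3.7417, so q_1 = (0.2673, 0.8018, 0.5345).
q_1·a_2 = 0.2673·0 + 0.8018·4 + 0.5345·3 = 4.8107.
u_2 = a_2 − 4.8107·q_1 = (-1.2857, 0.1429, 0.4286).
‖u_2‖ = 1.3628, so q_2 = (-0.9435, 0.1048, 0.3145).

q_2 = (-0.9435, 0.1048, 0.3145)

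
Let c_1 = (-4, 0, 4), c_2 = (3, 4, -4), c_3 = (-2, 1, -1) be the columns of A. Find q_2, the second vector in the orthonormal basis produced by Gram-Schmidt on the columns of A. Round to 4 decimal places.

q_2 = (-0.1231, 0.9847, -0.1231)

c_1 = (-4, 0, 4); ‖c_1‖ = 5.6569, so q_1 = (-0.7071, 0.0000, 0.7071).
q_1·c_2 = (-0.7071)·3 + 0.0000·4 + 0.7071·(-4) = -4.9497.
u_2 = c_2 + 4.9497·q_1 = (-0.5000, 4.0000, -0.5000).
‖u_2‖ = 4.0620, so q_2 = (-0.1231, 0.9847, -0.1231).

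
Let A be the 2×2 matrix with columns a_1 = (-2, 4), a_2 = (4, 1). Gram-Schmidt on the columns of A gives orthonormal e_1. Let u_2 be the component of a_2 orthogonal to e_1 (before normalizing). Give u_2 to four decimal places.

e_1 = a_1/‖a_1‖ = (-2, 4)/4.4721 = (-0.4472, 0.8944).
r_{12} = e_1·a_2 = -0.8944.
u_2 = a_2 + 0.8944·e_1 = (3.6000, 1.8000).

u_2 = (3.6000, 1.8000)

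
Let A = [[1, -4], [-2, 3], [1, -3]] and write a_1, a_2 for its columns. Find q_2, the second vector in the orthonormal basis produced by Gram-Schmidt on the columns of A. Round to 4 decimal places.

a_1 = (1, -2, 1); ‖a_1‖ = 2.4495, so q_1 = (0.4082, -0.8165, 0.4082).
q_1·a_2 = 0.4082·(-4) + (-0.8165)·3 + 0.4082·(-3) = -5.3072.
u_2 = a_2 + 5.3072·q_1 = (-1.8333, -1.3333, -0.8333).
‖u_2‖ = 2.4152, so q_2 = (-0.7591, -0.5521, -0.3450).

q_2 = (-0.7591, -0.5521, -0.3450)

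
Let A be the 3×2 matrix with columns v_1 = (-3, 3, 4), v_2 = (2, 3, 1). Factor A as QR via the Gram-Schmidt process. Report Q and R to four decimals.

v_1 = (-3, 3, 4); ‖v_1‖ = 5.8310, so q_1 = (-0.5145, 0.5145, 0.6860).
q_1·v_2 = (-0.5145)·2 + 0.5145·3 + 0.6860·1 = 1.2005.
u_2 = v_2 − 1.2005·q_1 = (2.6176, 2.3824, 0.1765).
‖u_2‖ = 3.5438, so q_2 = (0.7386, 0.6723, 0.0498).

Q = [[-0.5145, 0.7386], [0.5145, 0.6723], [0.6860, 0.0498]], R = [[5.8310, 1.2005], [0.0000, 3.5438]]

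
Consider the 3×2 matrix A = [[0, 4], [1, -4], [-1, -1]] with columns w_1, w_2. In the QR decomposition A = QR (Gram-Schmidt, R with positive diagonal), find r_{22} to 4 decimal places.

r_{22} = 5.3385

e_1 = w_1/‖w_1‖ = (0, 1, -1)/1.4142 = (0.0000, 0.7071, -0.7071).
r_{12} = e_1·w_2 = -2.1213.
u_2 = w_2 + 2.1213·e_1 = (4.0000, -2.5000, -2.5000).
r_{22} = ‖u_2‖ = 5.3385.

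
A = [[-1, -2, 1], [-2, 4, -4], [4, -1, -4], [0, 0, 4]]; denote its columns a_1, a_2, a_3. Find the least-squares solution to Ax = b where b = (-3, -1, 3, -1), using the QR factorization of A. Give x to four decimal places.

x = (1.0284, 0.4496, 0.0112)

a_1 = (-1, -2, 4, 0); ‖a_1‖ = 4.5826, so e_1 = (-0.2182, -0.4364, 0.8729, 0.0000).
e_1·a_2 = (-0.2182)·(-2) + (-0.4364)·4 + 0.8729·(-1) + 0.0000·0 = -2.1822.
u_2 = a_2 + 2.1822·e_1 = (-2.4762, 3.0476, 0.9048, 0.0000).
‖u_2‖ = 4.0297, so e_2 = (-0.6145, 0.7563, 0.2245, 0.0000).
e_1·a_3 = (-0.2182)·1 + (-0.4364)·(-4) + 0.8729·(-4) + 0.0000·4 = -1.9640; e_2·a_3 = (-0.6145)·1 + 0.7563·(-4) + 0.2245·(-4) + 0.0000·4 = -4.5378.
u_3 = a_3 + 1.9640·e_1 + 4.5378·e_2 = (-2.2170, -1.4252, -1.2669, 4.0000).
‖u_3‖ = 4.9549, so e_3 = (-0.4474, -0.2876, -0.2557, 0.8073).
Qᵀb = (3.7097, 1.7608, 0.0556).
Back-substitute: x_3 = 0.0556/4.9549 = 0.0112.
x_2 = (1.7608 + 4.5378·0.0112)/4.0297 = 0.4496.
x_1 = (3.7097 + 2.1822·0.4496 + 1.9640·0.0112)/4.5826 = 1.0284.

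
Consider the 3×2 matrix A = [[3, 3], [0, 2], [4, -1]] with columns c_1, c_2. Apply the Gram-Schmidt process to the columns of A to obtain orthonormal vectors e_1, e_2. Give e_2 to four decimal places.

e_1 = c_1/‖c_1‖ = (3, 0, 4)/5.0000 = (0.6000, 0.0000, 0.8000).
r_{12} = e_1·c_2 = 1.0000.
u_2 = c_2 − 1.0000·e_1 = (2.4000, 2.0000, -1.8000).
‖u_2‖ = 3.6056, so e_2 = (0.6656, 0.5547, -0.4992).

e_2 = (0.6656, 0.5547, -0.4992)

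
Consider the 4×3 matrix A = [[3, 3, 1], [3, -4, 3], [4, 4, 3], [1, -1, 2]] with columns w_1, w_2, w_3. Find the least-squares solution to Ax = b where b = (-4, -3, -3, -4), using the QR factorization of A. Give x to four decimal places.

x = (-0.4842, -0.0341, -0.7555)

w_1 = (3, 3, 4, 1); ‖w_1‖ = 5.9161, so q_1 = (0.5071, 0.5071, 0.6761, 0.1690).
q_1·w_2 = 0.5071·3 + 0.5071·(-4) + 0.6761·4 + 0.1690·(-1) = 2.0284.
u_2 = w_2 − 2.0284·q_1 = (1.9714, -5.0286, 2.6286, -1.3429).
‖u_2‖ = 6.1551, so q_2 = (0.3203, -0.8170, 0.4271, -0.2182).
q_1·w_3 = 0.5071·1 + 0.5071·3 + 0.6761·3 + 0.1690·2 = 4.3948; q_2·w_3 = 0.3203·1 + (-0.8170)·3 + 0.4271·3 + (-0.2182)·2 = -1.2858.
u_3 = w_3 − 4.3948·q_1 + 1.2858·q_2 = (-0.8167, -0.2790, 0.5777, 0.9766).
‖u_3‖ = 1.4256, so q_3 = (-0.5729, -0.1957, 0.4052, 0.6850).
Qᵀb = (-6.2541, 0.7613, -1.0770).
Back-substitute: x_3 = -1.0770/1.4256 = -0.7555.
x_2 = (0.7613 + 1.2858·(-0.7555))/6.1551 = -0.0341.
x_1 = (-6.2541 − 2.0284·(-0.0341) − 4.3948·(-0.7555))/5.9161 = -0.4842.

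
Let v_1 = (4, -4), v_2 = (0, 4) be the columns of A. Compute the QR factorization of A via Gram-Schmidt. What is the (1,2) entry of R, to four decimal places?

q_1 = v_1/‖v_1‖ = (4, -4)/5.6569 = (0.7071, -0.7071).
r_{12} = q_1·v_2 = -2.8284.

r_{12} = -2.8284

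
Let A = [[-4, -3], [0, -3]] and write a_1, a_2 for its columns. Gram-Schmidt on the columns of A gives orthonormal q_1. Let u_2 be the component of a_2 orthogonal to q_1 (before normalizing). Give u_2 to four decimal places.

a_1 = (-4, 0); ‖a_1‖ = 4.0000, so q_1 = (-1.0000, 0.0000).
q_1·a_2 = (-1.0000)·(-3) + 0.0000·(-3) = 3.0000.
u_2 = a_2 − 3.0000·q_1 = (0.0000, -3.0000).

u_2 = (0.0000, -3.0000)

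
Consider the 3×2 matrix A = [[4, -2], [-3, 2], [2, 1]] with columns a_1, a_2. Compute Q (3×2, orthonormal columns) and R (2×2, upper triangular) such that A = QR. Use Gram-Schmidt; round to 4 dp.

Q = [[0.7428, -0.1717], [-0.5571, 0.3777], [0.3714, 0.9099]], R = [[5.3852, -2.2283], [0.0000, 2.0086]]

a_1 = (4, -3, 2); ‖a_1‖ = 5.3852, so q_1 = (0.7428, -0.5571, 0.3714).
q_1·a_2 = 0.7428·(-2) + (-0.5571)·2 + 0.3714·1 = -2.2283.
u_2 = a_2 + 2.2283·q_1 = (-0.3448, 0.7586, 1.8276).
‖u_2‖ = 2.0086, so q_2 = (-0.1717, 0.3777, 0.9099).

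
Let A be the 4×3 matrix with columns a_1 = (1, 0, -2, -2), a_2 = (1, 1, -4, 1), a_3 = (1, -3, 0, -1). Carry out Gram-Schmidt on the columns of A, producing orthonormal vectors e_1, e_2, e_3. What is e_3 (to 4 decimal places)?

e_1 = a_1/‖a_1‖ = (1, 0, -2, -2)/3.0000 = (0.3333, 0.0000, -0.6667, -0.6667).
r_{12} = e_1·a_2 = 2.3333.
u_2 = a_2 − 2.3333·e_1 = (0.2222, 1.0000, -2.4444, 2.5556).
‖u_2‖ = 3.6818, so e_2 = (0.0604, 0.2716, -0.6639, 0.6941).
r_{13} = e_1·a_3 = 1.0000; r_{23} = e_2·a_3 = -1.4486.
u_3 = a_3 − 1.0000·e_1 + 1.4486·e_2 = (0.7541, -2.6066, -0.2951, 0.6721).
‖u_3‖ = 2.8110, so e_3 = (0.2683, -0.9273, -0.1050, 0.2391).

e_3 = (0.2683, -0.9273, -0.1050, 0.2391)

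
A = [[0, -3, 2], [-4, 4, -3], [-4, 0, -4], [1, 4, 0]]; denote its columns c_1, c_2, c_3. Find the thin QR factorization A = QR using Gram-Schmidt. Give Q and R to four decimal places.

q_1 = c_1/‖c_1‖ = (0, -4, -4, 1)/5.7446 = (0.0000, -0.6963, -0.6963, 0.1741).
r_{12} = q_1·c_2 = -2.0889.
u_2 = c_2 + 2.0889·q_1 = (-3.0000, 2.5455, -1.4545, 4.3636).
‖u_2‖ = 6.0528, so q_2 = (-0.4956, 0.4205, -0.2403, 0.7209).
r_{13} = q_1·c_3 = 4.8742; r_{23} = q_2·c_3 = -1.2917.
u_3 = c_3 − 4.8742·q_1 + 1.2917·q_2 = (1.3598, 0.9371, -0.9165, 0.0827).
‖u_3‖ = 1.8905, so q_3 = (0.7193, 0.4957, -0.4848, 0.0438).

Q = [[0.0000, -0.4956, 0.7193], [-0.6963, 0.4205, 0.4957], [-0.6963, -0.2403, -0.4848], [0.1741, 0.7209, 0.0438]], R = [[5.7446, -2.0889, 4.8742], [0.0000, 6.0528, -1.2917], [0.0000, 0.0000, 1.8905]]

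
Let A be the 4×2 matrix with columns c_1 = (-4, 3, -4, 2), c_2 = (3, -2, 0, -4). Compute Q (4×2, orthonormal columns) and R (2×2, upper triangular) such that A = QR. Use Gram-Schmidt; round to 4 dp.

c_1 = (-4, 3, -4, 2); ‖c_1‖ = 6.7082, so q_1 = (-0.5963, 0.4472, -0.5963, 0.2981).
q_1·c_2 = (-0.5963)·3 + 0.4472·(-2) + (-0.5963)·0 + 0.2981·(-4) = -3.8759.
u_2 = c_2 + 3.8759·q_1 = (0.6889, -0.2667, -2.3111, -2.8444).
‖u_2‖ = 3.7387, so q_2 = (0.1843, -0.0713, -0.6182, -0.7608).

Q = [[-0.5963, 0.1843], [0.4472, -0.0713], [-0.5963, -0.6182], [0.2981, -0.7608]], R = [[6.7082, -3.8759], [0.0000, 3.7387]]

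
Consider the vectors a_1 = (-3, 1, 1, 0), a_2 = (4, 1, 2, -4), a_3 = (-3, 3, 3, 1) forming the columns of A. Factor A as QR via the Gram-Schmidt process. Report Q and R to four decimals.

q_1 = a_1/‖a_1‖ = (-3, 1, 1, 0)/3.3166 = (-0.9045, 0.3015, 0.3015, 0.0000).
r_{12} = q_1·a_2 = -2.7136.
u_2 = a_2 + 2.7136·q_1 = (1.5455, 1.8182, 2.8182, -4.0000).
‖u_2‖ = 5.4439, so q_2 = (0.2839, 0.3340, 0.5177, -0.7348).
r_{13} = q_1·a_3 = 4.5227; r_{23} = q_2·a_3 = 0.9686.
u_3 = a_3 − 4.5227·q_1 − 0.9686·q_2 = (0.8160, 1.3129, 1.1350, 1.7117).
‖u_3‖ = 2.5705, so q_3 = (0.3174, 0.5108, 0.4415, 0.6659).

Q = [[-0.9045, 0.2839, 0.3174], [0.3015, 0.3340, 0.5108], [0.3015, 0.5177, 0.4415], [0.0000, -0.7348, 0.6659]], R = [[3.3166, -2.7136, 4.5227], [0.0000, 5.4439, 0.9686], [0.0000, 0.0000, 2.5705]]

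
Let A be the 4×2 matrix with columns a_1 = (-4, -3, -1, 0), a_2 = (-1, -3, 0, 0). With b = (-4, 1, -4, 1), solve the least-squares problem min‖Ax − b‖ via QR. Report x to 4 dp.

a_1 = (-4, -3, -1, 0); ‖a_1‖ = 5.0990, so e_1 = (-0.7845, -0.5883, -0.1961, 0.0000).
e_1·a_2 = (-0.7845)·(-1) + (-0.5883)·(-3) + (-0.1961)·0 + 0.0000·0 = 2.5495.
u_2 = a_2 − 2.5495·e_1 = (1.0000, -1.5000, 0.5000, 0.0000).
‖u_2‖ = 1.8708, so e_2 = (0.5345, -0.8018, 0.2673, 0.0000).
Qᵀb = (3.3340, -4.0089).
Back-substitute: x_2 = -4.0089/1.8708 = -2.1429.
x_1 = (3.3340 − 2.5495·(-2.1429))/5.0990 = 1.7253.

x = (1.7253, -2.1429)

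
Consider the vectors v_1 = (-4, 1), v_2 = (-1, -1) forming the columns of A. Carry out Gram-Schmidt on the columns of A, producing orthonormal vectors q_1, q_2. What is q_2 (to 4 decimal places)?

v_1 = (-4, 1); ‖v_1‖ = 4.1231, so q_1 = (-0.9701, 0.2425).
q_1·v_2 = (-0.9701)·(-1) + 0.2425·(-1) = 0.7276.
u_2 = v_2 − 0.7276·q_1 = (-0.2941, -1.1765).
‖u_2‖ = 1.2127, so q_2 = (-0.2425, -0.9701).

q_2 = (-0.2425, -0.9701)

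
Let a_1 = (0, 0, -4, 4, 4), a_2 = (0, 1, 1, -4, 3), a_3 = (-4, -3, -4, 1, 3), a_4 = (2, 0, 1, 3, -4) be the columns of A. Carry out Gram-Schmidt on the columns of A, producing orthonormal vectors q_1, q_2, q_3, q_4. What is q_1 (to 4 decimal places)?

q_1 = (0.0000, 0.0000, -0.5774, 0.5774, 0.5774)

q_1 = a_1/‖a_1‖ = (0, 0, -4, 4, 4)/6.9282 = (0.0000, 0.0000, -0.5774, 0.5774, 0.5774).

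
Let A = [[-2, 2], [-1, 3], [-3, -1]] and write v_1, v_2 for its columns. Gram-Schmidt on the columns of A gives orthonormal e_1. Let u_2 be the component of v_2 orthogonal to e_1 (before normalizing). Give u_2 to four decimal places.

u_2 = (1.4286, 2.7143, -1.8571)

e_1 = v_1/‖v_1‖ = (-2, -1, -3)/3.7417 = (-0.5345, -0.2673, -0.8018).
r_{12} = e_1·v_2 = -1.0690.
u_2 = v_2 + 1.0690·e_1 = (1.4286, 2.7143, -1.8571).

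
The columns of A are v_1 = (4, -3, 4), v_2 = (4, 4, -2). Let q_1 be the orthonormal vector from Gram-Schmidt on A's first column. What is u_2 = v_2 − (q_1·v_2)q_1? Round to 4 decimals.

q_1 = v_1/‖v_1‖ = (4, -3, 4)/6.4031 = (0.6247, -0.4685, 0.6247).
r_{12} = q_1·v_2 = -0.6247.
u_2 = v_2 + 0.6247·q_1 = (4.3902, 3.7073, -1.6098).

u_2 = (4.3902, 3.7073, -1.6098)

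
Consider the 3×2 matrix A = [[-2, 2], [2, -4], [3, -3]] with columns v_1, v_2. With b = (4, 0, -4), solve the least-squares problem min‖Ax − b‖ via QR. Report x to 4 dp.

v_1 = (-2, 2, 3); ‖v_1‖ = 4.1231, so e_1 = (-0.4851, 0.4851, 0.7276).
e_1·v_2 = (-0.4851)·2 + 0.4851·(-4) + 0.7276·(-3) = -5.0932.
u_2 = v_2 + 5.0932·e_1 = (-0.4706, -1.5294, 0.7059).
‖u_2‖ = 1.7489, so e_2 = (-0.2691, -0.8745, 0.4036).
Qᵀb = (-4.8507, -2.6907).
Back-substitute: x_2 = -2.6907/1.7489 = -1.5385.
x_1 = (-4.8507 + 5.0932·(-1.5385))/4.1231 = -3.0769.

x = (-3.0769, -1.5385)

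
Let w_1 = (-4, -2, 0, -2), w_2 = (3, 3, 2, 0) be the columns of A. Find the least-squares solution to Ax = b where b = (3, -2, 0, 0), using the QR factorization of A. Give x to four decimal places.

e_1 = w_1/‖w_1‖ = (-4, -2, 0, -2)/4.8990 = (-0.8165, -0.4082, 0.0000, -0.4082).
r_{12} = e_1·w_2 = -3.6742.
u_2 = w_2 + 3.6742·e_1 = (0.0000, 1.5000, 2.0000, -1.5000).
‖u_2‖ = 2.9155, so e_2 = (0.0000, 0.5145, 0.6860, -0.5145).
Qᵀb = (-1.6330, -1.0290).
Back-substitute: x_2 = -1.0290/2.9155 = -0.3529.
x_1 = (-1.6330 + 3.6742·(-0.3529))/4.8990 = -0.5980.

x = (-0.5980, -0.3529)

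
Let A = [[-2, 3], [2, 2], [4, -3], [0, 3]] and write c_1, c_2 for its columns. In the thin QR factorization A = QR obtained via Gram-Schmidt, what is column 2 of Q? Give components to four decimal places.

c_1 = (-2, 2, 4, 0); ‖c_1‖ = 4.8990, so e_1 = (-0.4082, 0.4082, 0.8165, 0.0000).
e_1·c_2 = (-0.4082)·3 + 0.4082·2 + 0.8165·(-3) + 0.0000·3 = -2.8577.
u_2 = c_2 + 2.8577·e_1 = (1.8333, 3.1667, -0.6667, 3.0000).
‖u_2‖ = 4.7784, so e_2 = (0.3837, 0.6627, -0.1395, 0.6278).

e_2 = (0.3837, 0.6627, -0.1395, 0.6278)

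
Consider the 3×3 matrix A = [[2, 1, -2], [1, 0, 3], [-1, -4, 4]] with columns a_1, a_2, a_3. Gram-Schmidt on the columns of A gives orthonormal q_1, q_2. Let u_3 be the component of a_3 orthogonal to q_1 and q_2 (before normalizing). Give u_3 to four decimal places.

a_1 = (2, 1, -1); ‖a_1‖ = 2.4495, so q_1 = (0.8165, 0.4082, -0.4082).
q_1·a_2 = 0.8165·1 + 0.4082·0 + (-0.4082)·(-4) = 2.4495.
u_2 = a_2 − 2.4495·q_1 = (-1.0000, -1.0000, -3.0000).
‖u_2‖ = 3.3166, so q_2 = (-0.3015, -0.3015, -0.9045).
q_1·a_3 = 0.8165·(-2) + 0.4082·3 + (-0.4082)·4 = -2.0412; q_2·a_3 = (-0.3015)·(-2) + (-0.3015)·3 + (-0.9045)·4 = -3.9196.
u_3 = a_3 + 2.0412·q_1 + 3.9196·q_2 = (-1.5152, 2.6515, -0.3788).

u_3 = (-1.5152, 2.6515, -0.3788)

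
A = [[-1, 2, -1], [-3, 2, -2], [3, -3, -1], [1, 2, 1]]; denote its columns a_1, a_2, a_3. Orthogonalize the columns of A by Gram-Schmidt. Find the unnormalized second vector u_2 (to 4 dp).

u_2 = (1.2500, -0.2500, -0.7500, 2.7500)

a_1 = (-1, -3, 3, 1); ‖a_1‖ = 4.4721, so e_1 = (-0.2236, -0.6708, 0.6708, 0.2236).
e_1·a_2 = (-0.2236)·2 + (-0.6708)·2 + 0.6708·(-3) + 0.2236·2 = -3.3541.
u_2 = a_2 + 3.3541·e_1 = (1.2500, -0.2500, -0.7500, 2.7500).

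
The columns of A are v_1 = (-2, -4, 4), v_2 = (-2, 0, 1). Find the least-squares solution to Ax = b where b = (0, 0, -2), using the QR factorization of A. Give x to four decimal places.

e_1 = v_1/‖v_1‖ = (-2, -4, 4)/6.0000 = (-0.3333, -0.6667, 0.6667).
r_{12} = e_1·v_2 = 1.3333.
u_2 = v_2 − 1.3333·e_1 = (-1.5556, 0.8889, 0.1111).
‖u_2‖ = 1.7951, so e_2 = (-0.8666, 0.4952, 0.0619).
Qᵀb = (-1.3333, -0.1238).
Back-substitute: x_2 = -0.1238/1.7951 = -0.0690.
x_1 = (-1.3333 − 1.3333·(-0.0690))/6.0000 = -0.2069.

x = (-0.2069, -0.0690)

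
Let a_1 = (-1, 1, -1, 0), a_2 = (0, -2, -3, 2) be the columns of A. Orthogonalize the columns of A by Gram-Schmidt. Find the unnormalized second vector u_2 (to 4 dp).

a_1 = (-1, 1, -1, 0); ‖a_1‖ = 1.7321, so q_1 = (-0.5774, 0.5774, -0.5774, 0.0000).
q_1·a_2 = (-0.5774)·0 + 0.5774·(-2) + (-0.5774)·(-3) + 0.0000·2 = 0.5774.
u_2 = a_2 − 0.5774·q_1 = (0.3333, -2.3333, -2.6667, 2.0000).

u_2 = (0.3333, -2.3333, -2.6667, 2.0000)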